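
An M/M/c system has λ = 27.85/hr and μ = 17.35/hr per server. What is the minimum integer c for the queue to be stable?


Stability requires cμ > λ ⇔ c > λ/μ.
λ/μ = 27.85/17.35 = 1.6052
Minimum integer c = ⌊1.6052⌋ + 1 = 2
Check: 2·17.35 = 34.70 > 27.85, while 1·17.35 = 17.35 ≤ 27.85

Final: 2 servers


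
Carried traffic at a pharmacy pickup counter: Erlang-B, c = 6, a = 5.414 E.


B(6,5.414) = 0.222702 (Erlang-B)
Carried load = a(1 − B) = 5.414·(1 − 0.222702) = 5.414·0.777298 = 4.2083 E

Final: 4.2083 Erlangs


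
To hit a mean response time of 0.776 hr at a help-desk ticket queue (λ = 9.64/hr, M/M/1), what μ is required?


W = 1/(μ−λ) ⇒ μ − λ = 1/W = 1/0.776 = 1.2887
μ = λ + 1/W = 9.64 + 1.2887 = 10.9287 per hr

Final: 10.9287 /hr


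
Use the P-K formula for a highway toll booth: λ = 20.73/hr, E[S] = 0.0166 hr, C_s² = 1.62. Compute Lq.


ρ = λ·E[S] = 20.73·0.0166 = 0.3441
Lq = ρ²(1+C_s²)/(2(1−ρ)) = 0.1184·(1+1.62)/(2·0.6559)
= 0.1184·2.6200/1.3118 = 0.23652

Final: 0.23652


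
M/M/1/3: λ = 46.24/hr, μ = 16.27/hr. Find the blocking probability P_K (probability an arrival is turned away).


ρ = λ/μ = 46.24/16.27 = 2.8420
P_K = (1−ρ)ρ^K/(1−ρ^(K+1)) = (-1.8420·22.955715)/(1 − 65.241072)
= -42.285358/-64.241072 = 0.658229

Final: 0.658229


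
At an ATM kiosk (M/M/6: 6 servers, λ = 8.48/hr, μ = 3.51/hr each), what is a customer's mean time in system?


a = 2.4160; ρ = 0.4027; P₀ = 0.088870
Lq = P₀·a^c·ρ/(c!(1−ρ)²) = 0.02770
Wq = Lq/λ = 0.02770/8.48 = 0.003266 hr
W = Wq + 1/μ = 0.003266 + 0.28490 = 0.28817 hr

Final: 0.28817 hr


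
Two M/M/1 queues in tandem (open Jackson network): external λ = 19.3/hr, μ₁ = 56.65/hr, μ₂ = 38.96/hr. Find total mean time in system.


Each node sees arrival rate λ = 19.3/hr (tandem ⇒ throughput preserved).
W₁ = 1/(μ₁−λ) = 1/(56.65−19.3) = 0.02677 hr
W₂ = 1/(μ₂−λ) = 1/(38.96−19.3) = 0.05086 hr
W_total = W₁ + W₂ = 0.02677 + 0.05086 = 0.07764 hr

Final: 0.07764 hr


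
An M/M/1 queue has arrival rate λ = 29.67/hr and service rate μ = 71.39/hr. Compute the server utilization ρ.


ρ = λ/μ = 29.67/71.39 = 0.4156

Final: 0.4156


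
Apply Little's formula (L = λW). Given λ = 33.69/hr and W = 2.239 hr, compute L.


L = λW = 33.69·2.239 = 75.4319

Final: 75.4319


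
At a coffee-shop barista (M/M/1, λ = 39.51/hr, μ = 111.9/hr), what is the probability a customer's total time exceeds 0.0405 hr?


W ~ Exponential(μ−λ) for M/M/1.
μ − λ = 111.9 − 39.51 = 72.3900
P(W > t) = e^{−(μ−λ)t} = e^{−2.9318} = 0.053301

Final: 0.053301


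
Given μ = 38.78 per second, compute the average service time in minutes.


Mean service time = 1/μ = 1/38.78 second = 0.02579 second
In minutes: 0.02579 × 0.0166667 = 0.0004298 min

Final: 0.0004298 min


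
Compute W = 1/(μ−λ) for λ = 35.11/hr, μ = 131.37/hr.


W = 1/(μ−λ) = 1/(131.37 − 35.11) = 1/96.26 = 0.01039 hr

Final: 0.01039 hr


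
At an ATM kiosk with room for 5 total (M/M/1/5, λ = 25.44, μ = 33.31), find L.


ρ = 25.44/33.31 = 0.7637
L = ρ[1 − (K+1)ρ^K + Kρ^(K+1)] / [(1−ρ)(1−ρ^(K+1))]
Numerator: 0.7637·(1 − 6·0.259844 + 5·0.198452) = 0.330847
Denominator: (0.2363)·(0.801548) = 0.189378
L = 0.330847/0.189378 = 1.7470

Final: 1.7470


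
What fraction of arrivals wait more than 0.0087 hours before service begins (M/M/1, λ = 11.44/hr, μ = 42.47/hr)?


ρ = 11.44/42.47 = 0.2694
P(Wq > t) = ρ·e^{−(μ−λ)t} = 0.2694·e^{−0.2700}
= 0.2694·0.763409 = 0.205637

Final: 0.205637


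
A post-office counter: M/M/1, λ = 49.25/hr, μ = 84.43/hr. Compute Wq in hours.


ρ = 49.25/84.43 = 0.5833
Wq = ρ/(μ−λ) = 0.5833/(84.43 − 49.25) = 0.5833/35.18 = 0.01658 hr

Final: 0.01658 hr


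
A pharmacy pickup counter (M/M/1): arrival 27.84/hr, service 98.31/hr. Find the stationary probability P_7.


ρ = 27.84/98.31 = 0.2832
P_n = (1−ρ)·ρ^n = (1 − 0.2832)·0.2832^7 = 0.7168·0.0001460 = 0.0001047

Final: 0.0001047


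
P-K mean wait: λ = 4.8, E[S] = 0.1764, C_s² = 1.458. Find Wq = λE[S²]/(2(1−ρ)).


ρ = λ·E[S] = 4.8·0.1764 = 0.8467
E[S²] = E[S]²(1+C_s²) = 0.1764²·(1+1.458) = 0.076485
Wq = λ·E[S²]/(2(1−ρ)) = 4.8·0.076485/(2·0.1533) = 1.19758 hr

Final: 1.19758 hr


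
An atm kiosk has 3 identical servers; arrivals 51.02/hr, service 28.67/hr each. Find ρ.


ρ = λ/(cμ) = 51.02/(3·28.67) = 51.02/86.01 = 0.5932

Final: 0.5932


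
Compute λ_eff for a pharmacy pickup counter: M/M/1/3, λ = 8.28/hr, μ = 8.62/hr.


ρ = 0.9606; P_K = (1−ρ)ρ^3/(1−ρ^4) = 0.235118
λ_eff = λ(1 − P_K) = 8.28·(1 − 0.235118) = 8.28·0.764882 = 6.3332 /hr

Final: 6.3332 /hr


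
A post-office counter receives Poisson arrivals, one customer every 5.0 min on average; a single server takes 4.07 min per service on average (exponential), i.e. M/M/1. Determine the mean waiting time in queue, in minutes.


λ = 60/5.0 = 12.0000 /hr
μ = 60/4.07 = 14.7420 /hr
ρ = λ/μ = 12.0000/14.7420 = 0.8140
Wq = ρ/(μ−λ) = 0.8140/(14.7420−12.0000) = 0.29686 hr
In minutes: 0.29686·60 = 17.812 min

Final: 17.812 min


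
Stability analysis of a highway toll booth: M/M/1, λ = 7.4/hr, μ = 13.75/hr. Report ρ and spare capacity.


Total capacity cμ = 1·13.75 = 13.75/hr
ρ = λ/(cμ) = 7.4/13.75 = 0.5382
Stable ⇔ ρ < 1: YES
Spare capacity = cμ − λ = 13.75 − 7.4 = 6.35/hr

Final: ρ = 0.5382; stable; margin = 6.35/hr


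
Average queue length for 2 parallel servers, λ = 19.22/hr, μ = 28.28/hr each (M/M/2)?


a = λ/μ = 0.6796; ρ = a/2 = 0.3398
P₀ = 0.492742
Lq = P₀·a^c·ρ / (c!·(1−ρ)²) = 0.492742·0.46190·0.3398/(2·0.43584)
= 0.08873

Final: 0.08873


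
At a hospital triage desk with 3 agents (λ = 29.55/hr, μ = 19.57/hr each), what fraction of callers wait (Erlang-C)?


a = λ/μ = 1.5100; ρ = a/3 = 0.5033
P₀ = 0.208108 (from M/M/c formula)
C(c,a) = [a^c/(c!(1−ρ))]·P₀ = [3.44271/(6·0.4967)]·0.208108
= 1.15524·0.208108 = 0.240415

Final: 0.240415


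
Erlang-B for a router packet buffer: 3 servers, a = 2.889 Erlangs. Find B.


B(c,a) = (a^c/c!) / Σ_{k=0}^{c} a^k/k!
a^3/3! = 4.018754
Σ terms (k=0..3): 1.00000 + 2.88900 + 4.17316 + 4.01875 = 12.080914
B = 4.018754/12.080914 = 0.332653

Final: 0.332653


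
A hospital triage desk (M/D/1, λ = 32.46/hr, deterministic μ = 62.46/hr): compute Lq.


ρ = 32.46/62.46 = 0.5197
M/D/1: Lq = ρ²/(2(1−ρ)) = 0.2701/(2·0.4803) = 0.28115

Final: 0.28115


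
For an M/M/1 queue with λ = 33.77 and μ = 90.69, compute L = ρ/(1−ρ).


ρ = λ/μ = 33.77/90.69 = 0.3724
L = ρ/(1−ρ) = 0.3724/(1 − 0.3724) = 0.3724/0.6276 = 0.5933

Final: 0.5933


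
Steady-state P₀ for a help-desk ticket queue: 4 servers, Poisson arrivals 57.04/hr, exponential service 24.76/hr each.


a = λ/μ = 57.04/24.76 = 2.3037; ρ = a/c = 0.5759
Σ_{k=0}^{3} a^k/k! (terms k=0..3) = 1.00000 + 2.30372 + 2.65355 + 2.03768 = 7.99495
Tail: a^4/(4!(1−ρ)) = 28.16537/(24·0.4241) = 2.76736
P₀ = 1/(7.99495 + 2.76736) = 1/10.76231 = 0.092917

Final: 0.092917


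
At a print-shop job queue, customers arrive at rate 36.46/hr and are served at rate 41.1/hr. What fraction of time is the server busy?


ρ = λ/μ = 36.46/41.1 = 0.8871

Final: 0.8871


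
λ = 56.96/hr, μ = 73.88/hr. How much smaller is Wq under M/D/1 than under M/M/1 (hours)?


ρ = 56.96/73.88 = 0.7710
Wq(M/M/1) = ρ/(μ−λ) = 0.7710/16.92 = 0.04557 hr
Wq(M/D/1) = ρ/(2(μ−λ)) = 0.02278 hr
Savings = 0.04557 − 0.02278 = 0.02278 hr

Final: 0.02278 hr


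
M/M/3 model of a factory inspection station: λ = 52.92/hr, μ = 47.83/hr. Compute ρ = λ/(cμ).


ρ = λ/(cμ) = 52.92/(3·47.83) = 52.92/143.49 = 0.3688

Final: 0.3688


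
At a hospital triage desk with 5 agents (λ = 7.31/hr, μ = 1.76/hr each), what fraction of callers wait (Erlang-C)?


a = λ/μ = 4.1534; ρ = a/5 = 0.8307
P₀ = 0.010106 (from M/M/c formula)
C(c,a) = [a^c/(c!(1−ρ))]·P₀ = [1236.01444/(120·0.1693)]·0.010106
= 60.83293·0.010106 = 0.614766

Final: 0.614766


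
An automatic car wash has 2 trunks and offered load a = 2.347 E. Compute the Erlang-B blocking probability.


B(c,a) = (a^c/c!) / Σ_{k=0}^{c} a^k/k!
a^2/2! = 2.754204
Σ terms (k=0..2): 1.00000 + 2.34700 + 2.75420 = 6.101204
B = 2.754204/6.101204 = 0.451420

Final: 0.451420


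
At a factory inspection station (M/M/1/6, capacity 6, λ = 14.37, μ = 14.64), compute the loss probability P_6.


ρ = λ/μ = 14.37/14.64 = 0.9816
P_K = (1−ρ)ρ^K/(1−ρ^(K+1)) = (0.01844·0.894322)/(1 − 0.877829)
= 0.016494/0.122171 = 0.135004

Final: 0.135004


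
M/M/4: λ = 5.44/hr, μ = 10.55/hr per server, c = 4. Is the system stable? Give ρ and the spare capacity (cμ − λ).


Total capacity cμ = 4·10.55 = 42.20/hr
ρ = λ/(cμ) = 5.44/42.20 = 0.1289
Stable ⇔ ρ < 1: YES
Spare capacity = cμ − λ = 42.20 − 5.44 = 36.76/hr

Final: ρ = 0.1289; stable; margin = 36.76/hr


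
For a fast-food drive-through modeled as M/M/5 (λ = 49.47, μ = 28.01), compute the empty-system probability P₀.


a = λ/μ = 49.47/28.01 = 1.7662; ρ = a/c = 0.3532
Σ_{k=0}^{4} a^k/k! (terms k=0..4) = 1.00000 + 1.76615 + 1.55965 + 0.91820 + 0.40542 = 5.64942
Tail: a^5/(5!(1−ρ)) = 17.18478/(120·0.6468) = 0.22142
P₀ = 1/(5.64942 + 0.22142) = 1/5.87084 = 0.170333

Final: 0.170333


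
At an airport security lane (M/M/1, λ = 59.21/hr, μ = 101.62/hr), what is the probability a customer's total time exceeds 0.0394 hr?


W ~ Exponential(μ−λ) for M/M/1.
μ − λ = 101.62 − 59.21 = 42.4100
P(W > t) = e^{−(μ−λ)t} = e^{−1.6710} = 0.188068

Final: 0.188068


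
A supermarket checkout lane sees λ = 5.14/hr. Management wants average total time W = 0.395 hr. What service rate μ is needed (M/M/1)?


W = 1/(μ−λ) ⇒ μ − λ = 1/W = 1/0.395 = 2.5316
μ = λ + 1/W = 5.14 + 2.5316 = 7.6716 per hr

Final: 7.6716 /hr


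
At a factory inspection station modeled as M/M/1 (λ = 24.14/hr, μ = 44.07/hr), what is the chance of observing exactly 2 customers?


ρ = 24.14/44.07 = 0.5478
P_n = (1−ρ)·ρ^n = (1 − 0.5478)·0.5478^2 = 0.4522·0.300046 = 0.135692

Final: 0.135692


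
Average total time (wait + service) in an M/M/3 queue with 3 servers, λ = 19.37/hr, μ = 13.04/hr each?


a = 1.4854; ρ = 0.4951; P₀ = 0.214101
Lq = P₀·a^c·ρ/(c!(1−ρ)²) = 0.22720
Wq = Lq/λ = 0.22720/19.37 = 0.01173 hr
W = Wq + 1/μ = 0.01173 + 0.07669 = 0.08842 hr

Final: 0.08842 hr


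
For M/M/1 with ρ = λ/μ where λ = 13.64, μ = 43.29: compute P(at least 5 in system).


ρ = 13.64/43.29 = 0.3151
P(N ≥ n) = ρ^n = 0.3151^5 = 0.003106

Final: 0.003106


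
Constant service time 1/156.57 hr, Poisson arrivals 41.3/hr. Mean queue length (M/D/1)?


ρ = 41.3/156.57 = 0.2638
M/D/1: Lq = ρ²/(2(1−ρ)) = 0.06958/(2·0.7362) = 0.04725

Final: 0.04725


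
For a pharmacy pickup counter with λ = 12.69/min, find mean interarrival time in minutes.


Mean interarrival time = 1/λ = 1/12.69 minute = 0.07880 minute
In minutes: 0.07880 × 1 = 0.07880 min

Final: 0.07880 min


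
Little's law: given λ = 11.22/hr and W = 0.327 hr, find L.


L = λW = 11.22·0.327 = 3.6689

Final: 3.6689


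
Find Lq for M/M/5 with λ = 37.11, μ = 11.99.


a = λ/μ = 3.0951; ρ = a/5 = 0.6190
P₀ = 0.041907
Lq = P₀·a^c·ρ / (c!·(1−ρ)²) = 0.041907·284.02650·0.6190/(120·0.14515)
= 0.42301

Final: 0.42301


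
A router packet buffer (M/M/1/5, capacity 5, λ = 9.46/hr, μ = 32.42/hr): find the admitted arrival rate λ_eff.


ρ = 0.2918; P_K = (1−ρ)ρ^5/(1−ρ^6) = 0.001499
λ_eff = λ(1 − P_K) = 9.46·(1 − 0.001499) = 9.46·0.998501 = 9.4458 /hr

Final: 9.4458 /hr


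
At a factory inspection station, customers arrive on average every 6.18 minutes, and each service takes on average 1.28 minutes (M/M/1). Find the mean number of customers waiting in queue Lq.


λ = 60/6.18 = 9.7087 /hr
μ = 60/1.28 = 46.8750 /hr
ρ = λ/μ = 9.7087/46.8750 = 0.2071
Lq = ρ²/(1−ρ) = 0.04290/0.7929 = 0.05410

Final: 0.05410


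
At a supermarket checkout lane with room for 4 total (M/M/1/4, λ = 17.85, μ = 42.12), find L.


ρ = 17.85/42.12 = 0.4238
L = ρ[1 − (K+1)ρ^K + Kρ^(K+1)] / [(1−ρ)(1−ρ^(K+1))]
Numerator: 0.4238·(1 − 5·0.032255 + 4·0.013669) = 0.378614
Denominator: (0.5762)·(0.986331) = 0.568334
L = 0.378614/0.568334 = 0.6662

Final: 0.6662


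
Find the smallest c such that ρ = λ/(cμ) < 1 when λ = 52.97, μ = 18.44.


Stability requires cμ > λ ⇔ c > λ/μ.
λ/μ = 52.97/18.44 = 2.8726
Minimum integer c = ⌊2.8726⌋ + 1 = 3
Check: 3·18.44 = 55.32 > 52.97, while 2·18.44 = 36.88 ≤ 52.97

Final: 3 servers


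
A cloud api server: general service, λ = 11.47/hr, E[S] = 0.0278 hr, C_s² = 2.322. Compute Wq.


ρ = λ·E[S] = 11.47·0.0278 = 0.3189
E[S²] = E[S]²(1+C_s²) = 0.0278²·(1+2.322) = 0.002567
Wq = λ·E[S²]/(2(1−ρ)) = 11.47·0.002567/(2·0.6811) = 0.02162 hr

Final: 0.02162 hr


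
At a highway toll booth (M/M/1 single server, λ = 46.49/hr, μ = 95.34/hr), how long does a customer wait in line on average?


ρ = 46.49/95.34 = 0.4876
Wq = ρ/(μ−λ) = 0.4876/(95.34 − 46.49) = 0.4876/48.85 = 0.009982 hr

Final: 0.009982 hr


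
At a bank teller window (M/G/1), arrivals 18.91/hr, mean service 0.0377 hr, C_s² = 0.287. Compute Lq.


ρ = λ·E[S] = 18.91·0.0377 = 0.7129
Lq = ρ²(1+C_s²)/(2(1−ρ)) = 0.5082·(1+0.287)/(2·0.2871)
= 0.5082·1.2870/0.5742 = 1.13918

Final: 1.13918


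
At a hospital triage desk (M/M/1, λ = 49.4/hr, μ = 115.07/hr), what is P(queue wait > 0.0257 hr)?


ρ = 49.4/115.07 = 0.4293
P(Wq > t) = ρ·e^{−(μ−λ)t} = 0.4293·e^{−1.6877}
= 0.4293·0.184941 = 0.079396

Final: 0.079396


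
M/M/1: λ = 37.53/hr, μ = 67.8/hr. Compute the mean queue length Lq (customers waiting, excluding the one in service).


ρ = 37.53/67.8 = 0.5535
Lq = ρ²/(1−ρ) = 0.3064/0.4465 = 0.6863

Final: 0.6863


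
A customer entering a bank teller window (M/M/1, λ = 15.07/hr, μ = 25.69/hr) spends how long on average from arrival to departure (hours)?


W = 1/(μ−λ) = 1/(25.69 − 15.07) = 1/10.62 = 0.09416 hr

Final: 0.09416 hr


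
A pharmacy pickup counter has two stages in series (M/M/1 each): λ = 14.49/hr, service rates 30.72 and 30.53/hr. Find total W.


Each node sees arrival rate λ = 14.49/hr (tandem ⇒ throughput preserved).
W₁ = 1/(μ₁−λ) = 1/(30.72−14.49) = 0.06161 hr
W₂ = 1/(μ₂−λ) = 1/(30.53−14.49) = 0.06234 hr
W_total = W₁ + W₂ = 0.06161 + 0.06234 = 0.12396 hr

Final: 0.12396 hr


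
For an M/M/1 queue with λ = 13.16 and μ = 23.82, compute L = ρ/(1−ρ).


ρ = λ/μ = 13.16/23.82 = 0.5525
L = ρ/(1−ρ) = 0.5525/(1 − 0.5525) = 0.5525/0.4475 = 1.2345

Final: 1.2345


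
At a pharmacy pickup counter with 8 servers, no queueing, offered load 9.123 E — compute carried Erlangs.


B(8,9.123) = 0.295456 (Erlang-B)
Carried load = a(1 − B) = 9.123·(1 − 0.295456) = 9.123·0.704544 = 6.4276 E

Final: 6.4276 Erlangs


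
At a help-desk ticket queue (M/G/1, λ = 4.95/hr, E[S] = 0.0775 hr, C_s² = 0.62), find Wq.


ρ = λ·E[S] = 4.95·0.0775 = 0.3836
E[S²] = E[S]²(1+C_s²) = 0.0775²·(1+0.62) = 0.009730
Wq = λ·E[S²]/(2(1−ρ)) = 4.95·0.009730/(2·0.6164) = 0.03907 hr

Final: 0.03907 hr


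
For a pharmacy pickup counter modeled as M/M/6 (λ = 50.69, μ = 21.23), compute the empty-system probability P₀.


a = λ/μ = 50.69/21.23 = 2.3877; ρ = a/c = 0.3979
Σ_{k=0}^{5} a^k/k! (terms k=0..5) = 1.00000 + 2.38766 + 2.85046 + 2.26864 + 1.35418 + 0.64667 = 10.50761
Tail: a^6/(6!(1−ρ)) = 185.28224/(720·0.6021) = 0.42743
P₀ = 1/(10.50761 + 0.42743) = 1/10.93504 = 0.091449

Final: 0.091449


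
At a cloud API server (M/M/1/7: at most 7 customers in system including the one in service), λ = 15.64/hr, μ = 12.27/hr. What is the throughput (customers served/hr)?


ρ = 1.2747; P_K = (1−ρ)ρ^7/(1−ρ^8) = 0.251575
λ_eff = λ(1 − P_K) = 15.64·(1 − 0.251575) = 15.64·0.748425 = 11.7054 /hr

Final: 11.7054 /hr


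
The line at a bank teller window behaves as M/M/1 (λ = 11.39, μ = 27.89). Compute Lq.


ρ = 11.39/27.89 = 0.4084
Lq = ρ²/(1−ρ) = 0.1668/0.5916 = 0.2819

Final: 0.2819


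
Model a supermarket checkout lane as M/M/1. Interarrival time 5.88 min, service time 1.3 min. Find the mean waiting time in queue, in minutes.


λ = 60/5.88 = 10.2041 /hr
μ = 60/1.3 = 46.1538 /hr
ρ = λ/μ = 10.2041/46.1538 = 0.2211
Wq = ρ/(μ−λ) = 0.2211/(46.1538−10.2041) = 0.006150 hr
In minutes: 0.006150·60 = 0.3690 min

Final: 0.3690 min


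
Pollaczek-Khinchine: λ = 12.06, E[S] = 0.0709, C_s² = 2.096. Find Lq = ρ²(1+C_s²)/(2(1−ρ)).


ρ = λ·E[S] = 12.06·0.0709 = 0.8551
Lq = ρ²(1+C_s²)/(2(1−ρ)) = 0.7311·(1+2.096)/(2·0.1449)
= 0.7311·3.0960/0.2899 = 7.80822

Final: 7.80822


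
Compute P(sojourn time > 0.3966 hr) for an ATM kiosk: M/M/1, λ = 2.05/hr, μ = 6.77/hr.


W ~ Exponential(μ−λ) for M/M/1.
μ − λ = 6.77 − 2.05 = 4.7200
P(W > t) = e^{−(μ−λ)t} = e^{−1.8720} = 0.153823

Final: 0.153823


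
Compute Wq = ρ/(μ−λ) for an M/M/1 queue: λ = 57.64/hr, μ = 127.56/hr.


ρ = 57.64/127.56 = 0.4519
Wq = ρ/(μ−λ) = 0.4519/(127.56 − 57.64) = 0.4519/69.92 = 0.006463 hr

Final: 0.006463 hr


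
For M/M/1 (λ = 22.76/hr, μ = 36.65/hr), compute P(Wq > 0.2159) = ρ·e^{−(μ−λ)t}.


ρ = 22.76/36.65 = 0.6210
P(Wq > t) = ρ·e^{−(μ−λ)t} = 0.6210·e^{−2.9989}
= 0.6210·0.049844 = 0.030954

Final: 0.030954


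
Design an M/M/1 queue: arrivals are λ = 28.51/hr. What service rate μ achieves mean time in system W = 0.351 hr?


W = 1/(μ−λ) ⇒ μ − λ = 1/W = 1/0.351 = 2.8490
μ = λ + 1/W = 28.51 + 2.8490 = 31.3590 per hr

Final: 31.3590 /hr


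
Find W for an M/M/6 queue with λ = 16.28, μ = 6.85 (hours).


a = 2.3766; ρ = 0.3961; P₀ = 0.092473
Lq = P₀·a^c·ρ/(c!(1−ρ)²) = 0.02514
Wq = Lq/λ = 0.02514/16.28 = 0.001544 hr
W = Wq + 1/μ = 0.001544 + 0.14599 = 0.14753 hr

Final: 0.14753 hr


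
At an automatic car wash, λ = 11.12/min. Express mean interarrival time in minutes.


Mean interarrival time = 1/λ = 1/11.12 minute = 0.08993 minute
In minutes: 0.08993 × 1 = 0.08993 min

Final: 0.08993 min


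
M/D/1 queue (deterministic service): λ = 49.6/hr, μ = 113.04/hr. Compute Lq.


ρ = 49.6/113.04 = 0.4388
M/D/1: Lq = ρ²/(2(1−ρ)) = 0.1925/(2·0.5612) = 0.17153

Final: 0.17153


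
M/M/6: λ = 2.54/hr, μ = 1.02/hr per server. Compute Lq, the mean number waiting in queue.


a = λ/μ = 2.4902; ρ = a/6 = 0.4150
P₀ = 0.082435
Lq = P₀·a^c·ρ / (c!·(1−ρ)²) = 0.082435·238.45216·0.4150/(720·0.34219)
= 0.03311

Final: 0.03311


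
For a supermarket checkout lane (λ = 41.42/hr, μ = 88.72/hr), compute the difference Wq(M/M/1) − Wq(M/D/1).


ρ = 41.42/88.72 = 0.4669
Wq(M/M/1) = ρ/(μ−λ) = 0.4669/47.30 = 0.009870 hr
Wq(M/D/1) = ρ/(2(μ−λ)) = 0.004935 hr
Savings = 0.009870 − 0.004935 = 0.004935 hr

Final: 0.004935 hr


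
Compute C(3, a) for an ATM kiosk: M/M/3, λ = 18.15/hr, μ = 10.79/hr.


a = λ/μ = 1.6821; ρ = a/3 = 0.5607
P₀ = 0.169416 (from M/M/c formula)
C(c,a) = [a^c/(c!(1−ρ))]·P₀ = [4.75955/(6·0.4393)]·0.169416
= 1.80575·0.169416 = 0.305924

Final: 0.305924


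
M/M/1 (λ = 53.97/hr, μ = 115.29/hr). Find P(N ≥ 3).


ρ = 53.97/115.29 = 0.4681
P(N ≥ n) = ρ^n = 0.4681^3 = 0.102585

Final: 0.102585


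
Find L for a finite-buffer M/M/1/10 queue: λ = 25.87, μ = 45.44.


ρ = 25.87/45.44 = 0.5693
L = ρ[1 − (K+1)ρ^K + Kρ^(K+1)] / [(1−ρ)(1−ρ^(K+1))]
Numerator: 0.5693·(1 − 11·0.003578 + 10·0.002037) = 0.558514
Denominator: (0.4307)·(0.997963) = 0.429801
L = 0.558514/0.429801 = 1.2995

Final: 1.2995


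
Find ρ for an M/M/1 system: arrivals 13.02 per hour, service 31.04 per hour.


ρ = λ/μ = 13.02/31.04 = 0.4195

Final: 0.4195


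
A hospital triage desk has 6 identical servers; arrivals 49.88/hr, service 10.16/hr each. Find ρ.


ρ = λ/(cμ) = 49.88/(6·10.16) = 49.88/60.96 = 0.8182

Final: 0.8182


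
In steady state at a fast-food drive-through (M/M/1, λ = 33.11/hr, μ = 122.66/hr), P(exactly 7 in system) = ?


ρ = 33.11/122.66 = 0.2699
P_n = (1−ρ)·ρ^n = (1 − 0.2699)·0.2699^7 = 0.7301·0.0001044 = 0.00007624

Final: 0.00007624


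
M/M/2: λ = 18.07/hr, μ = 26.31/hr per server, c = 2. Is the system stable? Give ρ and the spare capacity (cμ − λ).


Total capacity cμ = 2·26.31 = 52.62/hr
ρ = λ/(cμ) = 18.07/52.62 = 0.3434
Stable ⇔ ρ < 1: YES
Spare capacity = cμ − λ = 52.62 − 18.07 = 34.55/hr

Final: ρ = 0.3434; stable; margin = 34.55/hr


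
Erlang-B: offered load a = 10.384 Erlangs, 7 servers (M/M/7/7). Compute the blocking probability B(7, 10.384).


B(c,a) = (a^c/c!) / Σ_{k=0}^{c} a^k/k!
a^7/7! = 2582.986996
Σ terms (k=0..7): 1.00000 + 10.38400 + 53.91373 + 186.61338 + 484.44834 + 1006.10232 + 1741.22775 + 2582.98700 = 6066.676526
B = 2582.986996/6066.676526 = 0.425766

Final: 0.425766


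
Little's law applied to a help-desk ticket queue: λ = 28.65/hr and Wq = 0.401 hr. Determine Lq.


Lq = λWq = 28.65·0.401 = 11.4886

Final: 11.4886


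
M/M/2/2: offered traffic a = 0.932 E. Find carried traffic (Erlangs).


B(2,0.932) = 0.183540 (Erlang-B)
Carried load = a(1 − B) = 0.932·(1 − 0.183540) = 0.932·0.816460 = 0.7609 E

Final: 0.7609 Erlangs


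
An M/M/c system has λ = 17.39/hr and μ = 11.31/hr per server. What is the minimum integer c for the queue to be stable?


Stability requires cμ > λ ⇔ c > λ/μ.
λ/μ = 17.39/11.31 = 1.5376
Minimum integer c = ⌊1.5376⌋ + 1 = 2
Check: 2·11.31 = 22.62 > 17.39, while 1·11.31 = 11.31 ≤ 17.39

Final: 2 servers


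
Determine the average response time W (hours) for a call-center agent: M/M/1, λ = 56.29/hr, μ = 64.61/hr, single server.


W = 1/(μ−λ) = 1/(64.61 − 56.29) = 1/8.32 = 0.1202 hr

Final: 0.1202 hr


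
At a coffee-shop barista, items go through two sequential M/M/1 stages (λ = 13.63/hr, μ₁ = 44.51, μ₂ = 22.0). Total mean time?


Each node sees arrival rate λ = 13.63/hr (tandem ⇒ throughput preserved).
W₁ = 1/(μ₁−λ) = 1/(44.51−13.63) = 0.03238 hr
W₂ = 1/(μ₂−λ) = 1/(22.0−13.63) = 0.11947 hr
W_total = W₁ + W₂ = 0.03238 + 0.11947 = 0.15186 hr

Final: 0.15186 hr


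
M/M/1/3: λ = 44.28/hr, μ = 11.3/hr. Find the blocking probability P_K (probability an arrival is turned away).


ρ = λ/μ = 44.28/11.3 = 3.9186
P_K = (1−ρ)ρ^K/(1−ρ^(K+1)) = (-2.9186·60.171038)/(1 − 235.785272)
= -175.614234/-234.785272 = 0.747978

Final: 0.747978


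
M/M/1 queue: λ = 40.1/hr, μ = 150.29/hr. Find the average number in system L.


ρ = λ/μ = 40.1/150.29 = 0.2668
L = ρ/(1−ρ) = 0.2668/(1 − 0.2668) = 0.2668/0.7332 = 0.3639

Final: 0.3639


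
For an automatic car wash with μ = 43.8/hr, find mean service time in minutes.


Mean service time = 1/μ = 1/43.8 hour = 0.02283 hour
In minutes: 0.02283 × 60 = 1.3699 min

Final: 1.3699 min


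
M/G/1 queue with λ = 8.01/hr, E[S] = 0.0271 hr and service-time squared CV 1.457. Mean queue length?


ρ = λ·E[S] = 8.01·0.0271 = 0.2171
Lq = ρ²(1+C_s²)/(2(1−ρ)) = 0.04712·(1+1.457)/(2·0.7829)
= 0.04712·2.4570/1.5659 = 0.07394

Final: 0.07394


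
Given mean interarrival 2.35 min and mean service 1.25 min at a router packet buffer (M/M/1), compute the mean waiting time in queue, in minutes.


λ = 60/2.35 = 25.5319 /hr
μ = 60/1.25 = 48.0000 /hr
ρ = λ/μ = 25.5319/48.0000 = 0.5319
Wq = ρ/(μ−λ) = 0.5319/(48.0000−25.5319) = 0.02367 hr
In minutes: 0.02367·60 = 1.420 min

Final: 1.420 min


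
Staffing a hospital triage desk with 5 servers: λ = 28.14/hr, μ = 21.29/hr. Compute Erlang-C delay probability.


a = λ/μ = 1.3217; ρ = a/5 = 0.2643
P₀ = 0.266455 (from M/M/c formula)
C(c,a) = [a^c/(c!(1−ρ))]·P₀ = [4.03406/(120·0.7357)]·0.266455
= 0.04570·0.266455 = 0.012176

Final: 0.012176


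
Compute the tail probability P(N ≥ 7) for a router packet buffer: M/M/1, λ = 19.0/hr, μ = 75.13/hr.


ρ = 19.0/75.13 = 0.2529
P(N ≥ n) = ρ^n = 0.2529^7 = 0.00006616

Final: 0.00006616


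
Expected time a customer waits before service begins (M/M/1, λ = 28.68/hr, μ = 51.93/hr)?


ρ = 28.68/51.93 = 0.5523
Wq = ρ/(μ−λ) = 0.5523/(51.93 − 28.68) = 0.5523/23.25 = 0.02375 hr

Final: 0.02375 hr


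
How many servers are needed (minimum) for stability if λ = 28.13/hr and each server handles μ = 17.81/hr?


Stability requires cμ > λ ⇔ c > λ/μ.
λ/μ = 28.13/17.81 = 1.5794
Minimum integer c = ⌊1.5794⌋ + 1 = 2
Check: 2·17.81 = 35.62 > 28.13, while 1·17.81 = 17.81 ≤ 28.13

Final: 2 servers


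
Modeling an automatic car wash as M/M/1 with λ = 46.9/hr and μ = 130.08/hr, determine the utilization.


ρ = λ/μ = 46.9/130.08 = 0.3605

Final: 0.3605


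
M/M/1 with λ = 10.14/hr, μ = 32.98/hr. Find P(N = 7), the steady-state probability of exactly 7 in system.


ρ = 10.14/32.98 = 0.3075
P_n = (1−ρ)·ρ^n = (1 − 0.3075)·0.3075^7 = 0.6925·0.0002597 = 0.0001799

Final: 0.0001799


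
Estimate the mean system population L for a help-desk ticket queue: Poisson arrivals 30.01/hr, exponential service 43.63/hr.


ρ = λ/μ = 30.01/43.63 = 0.6878
L = ρ/(1−ρ) = 0.6878/(1 − 0.6878) = 0.6878/0.3122 = 2.2034

Final: 2.2034


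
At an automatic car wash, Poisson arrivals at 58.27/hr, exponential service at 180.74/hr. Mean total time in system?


W = 1/(μ−λ) = 1/(180.74 − 58.27) = 1/122.47 = 0.008165 hr

Final: 0.008165 hr


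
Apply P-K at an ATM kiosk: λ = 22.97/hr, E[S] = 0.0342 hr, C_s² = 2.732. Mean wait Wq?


ρ = λ·E[S] = 22.97·0.0342 = 0.7856
E[S²] = E[S]²(1+C_s²) = 0.0342²·(1+2.732) = 0.004365
Wq = λ·E[S²]/(2(1−ρ)) = 22.97·0.004365/(2·0.2144) = 0.23380 hr

Final: 0.23380 hr


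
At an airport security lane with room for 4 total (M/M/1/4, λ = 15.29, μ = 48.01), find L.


ρ = 15.29/48.01 = 0.3185
L = ρ[1 − (K+1)ρ^K + Kρ^(K+1)] / [(1−ρ)(1−ρ^(K+1))]
Numerator: 0.3185·(1 − 5·0.010287 + 4·0.003276) = 0.306268
Denominator: (0.6815)·(0.996724) = 0.679292
L = 0.306268/0.679292 = 0.4509

Final: 0.4509


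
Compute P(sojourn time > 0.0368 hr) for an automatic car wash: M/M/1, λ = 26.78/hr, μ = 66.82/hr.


W ~ Exponential(μ−λ) for M/M/1.
μ − λ = 66.82 − 26.78 = 40.0400
P(W > t) = e^{−(μ−λ)t} = e^{−1.4735} = 0.229129

Final: 0.229129


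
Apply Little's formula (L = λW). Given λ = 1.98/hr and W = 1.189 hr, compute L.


L = λW = 1.98·1.189 = 2.3542

Final: 2.3542


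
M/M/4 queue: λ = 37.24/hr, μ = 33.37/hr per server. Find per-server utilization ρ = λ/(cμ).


ρ = λ/(cμ) = 37.24/(4·33.37) = 37.24/133.48 = 0.2790

Final: 0.2790


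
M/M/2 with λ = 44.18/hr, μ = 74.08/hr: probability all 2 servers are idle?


a = λ/μ = 44.18/74.08 = 0.5964; ρ = a/c = 0.2982
Σ_{k=0}^{1} a^k/k! (terms k=0..1) = 1.00000 + 0.59638 = 1.59638
Tail: a^2/(2!(1−ρ)) = 0.35567/(2·0.7018) = 0.25340
P₀ = 1/(1.59638 + 0.25340) = 1/1.84978 = 0.540605

Final: 0.540605


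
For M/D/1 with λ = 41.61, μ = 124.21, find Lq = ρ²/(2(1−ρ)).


ρ = 41.61/124.21 = 0.3350
M/D/1: Lq = ρ²/(2(1−ρ)) = 0.1122/(2·0.6650) = 0.08438

Final: 0.08438


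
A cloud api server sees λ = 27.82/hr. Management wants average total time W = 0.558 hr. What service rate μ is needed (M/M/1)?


W = 1/(μ−λ) ⇒ μ − λ = 1/W = 1/0.558 = 1.7921
μ = λ + 1/W = 27.82 + 1.7921 = 29.6121 per hr

Final: 29.6121 /hr


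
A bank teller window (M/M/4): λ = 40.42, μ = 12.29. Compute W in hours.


a = 3.2889; ρ = 0.8222; P₀ = 0.023231
Lq = P₀·a^c·ρ/(c!(1−ρ)²) = 2.94590
Wq = Lq/λ = 2.94590/40.42 = 0.07288 hr
W = Wq + 1/μ = 0.07288 + 0.08137 = 0.15425 hr

Final: 0.15425 hr


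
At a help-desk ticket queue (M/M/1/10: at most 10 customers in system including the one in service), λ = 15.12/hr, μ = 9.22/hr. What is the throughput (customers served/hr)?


ρ = 1.6399; P_K = (1−ρ)ρ^10/(1−ρ^11) = 0.391910
λ_eff = λ(1 − P_K) = 15.12·(1 − 0.391910) = 15.12·0.608090 = 9.1943 /hr

Final: 9.1943 /hr


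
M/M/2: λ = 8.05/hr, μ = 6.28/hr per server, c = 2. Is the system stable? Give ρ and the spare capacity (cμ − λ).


Total capacity cμ = 2·6.28 = 12.56/hr
ρ = λ/(cμ) = 8.05/12.56 = 0.6409
Stable ⇔ ρ < 1: YES
Spare capacity = cμ − λ = 12.56 − 8.05 = 4.51/hr

Final: ρ = 0.6409; stable; margin = 4.51/hr


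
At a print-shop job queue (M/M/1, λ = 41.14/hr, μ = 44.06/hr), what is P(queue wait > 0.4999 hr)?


ρ = 41.14/44.06 = 0.9337
P(Wq > t) = ρ·e^{−(μ−λ)t} = 0.9337·e^{−1.4597}
= 0.9337·0.232304 = 0.216909

Final: 0.216909


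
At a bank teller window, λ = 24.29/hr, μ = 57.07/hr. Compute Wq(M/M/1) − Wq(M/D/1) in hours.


ρ = 24.29/57.07 = 0.4256
Wq(M/M/1) = ρ/(μ−λ) = 0.4256/32.78 = 0.01298 hr
Wq(M/D/1) = ρ/(2(μ−λ)) = 0.006492 hr
Savings = 0.01298 − 0.006492 = 0.006492 hr

Final: 0.006492 hr


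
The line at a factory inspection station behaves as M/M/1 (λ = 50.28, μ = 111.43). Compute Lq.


ρ = 50.28/111.43 = 0.4512
Lq = ρ²/(1−ρ) = 0.2036/0.5488 = 0.3710

Final: 0.3710


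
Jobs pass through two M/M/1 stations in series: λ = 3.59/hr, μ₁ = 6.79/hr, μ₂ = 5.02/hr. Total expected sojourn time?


Each node sees arrival rate λ = 3.59/hr (tandem ⇒ throughput preserved).
W₁ = 1/(μ₁−λ) = 1/(6.79−3.59) = 0.31250 hr
W₂ = 1/(μ₂−λ) = 1/(5.02−3.59) = 0.69930 hr
W_total = W₁ + W₂ = 0.31250 + 0.69930 = 1.01180 hr

Final: 1.01180 hr


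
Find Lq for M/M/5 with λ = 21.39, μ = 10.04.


a = λ/μ = 2.1305; ρ = a/5 = 0.4261
P₀ = 0.117545
Lq = P₀·a^c·ρ / (c!·(1−ρ)²) = 0.117545·43.89200·0.4261/(120·0.32937)
= 0.05562

Final: 0.05562


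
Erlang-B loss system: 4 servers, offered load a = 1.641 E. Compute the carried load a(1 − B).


B(4,1.641) = 0.060116 (Erlang-B)
Carried load = a(1 − B) = 1.641·(1 − 0.060116) = 1.641·0.939884 = 1.5423 E

Final: 1.5423 Erlangs


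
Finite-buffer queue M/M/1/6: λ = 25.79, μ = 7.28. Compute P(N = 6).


ρ = λ/μ = 25.79/7.28 = 3.5426
P_K = (1−ρ)ρ^K/(1−ρ^(K+1)) = (-2.5426·1976.604487)/(1 − 7002.284303)
= -5025.679816/-7001.284303 = 0.717823

Final: 0.717823


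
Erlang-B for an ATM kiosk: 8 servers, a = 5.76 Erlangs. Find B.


B(c,a) = (a^c/c!) / Σ_{k=0}^{c} a^k/k!
a^8/8! = 30.051029
Σ terms (k=0..8): 1.00000 + 5.76000 + 16.58880 + 31.85050 + 45.86471 + 52.83615 + 50.72270 + 41.73754 + 30.05103 = 276.411434
B = 30.051029/276.411434 = 0.108718

Final: 0.108718


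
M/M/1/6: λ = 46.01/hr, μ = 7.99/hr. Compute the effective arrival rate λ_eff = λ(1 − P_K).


ρ = 5.7584; P_K = (1−ρ)ρ^6/(1−ρ^7) = 0.826346
λ_eff = λ(1 − P_K) = 46.01·(1 − 0.826346) = 46.01·0.173654 = 7.9898 /hr

Final: 7.9898 /hr


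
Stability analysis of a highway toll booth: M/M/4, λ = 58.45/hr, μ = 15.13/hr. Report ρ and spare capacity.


Total capacity cμ = 4·15.13 = 60.52/hr
ρ = λ/(cμ) = 58.45/60.52 = 0.9658
Stable ⇔ ρ < 1: YES
Spare capacity = cμ − λ = 60.52 − 58.45 = 2.07/hr

Final: ρ = 0.9658; stable; margin = 2.07/hr


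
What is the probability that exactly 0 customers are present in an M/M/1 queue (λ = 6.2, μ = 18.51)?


ρ = 6.2/18.51 = 0.3350
P_n = (1−ρ)·ρ^n = (1 − 0.3350)·0.3350^0 = 0.6650·1.000000 = 0.665046

Final: 0.665046


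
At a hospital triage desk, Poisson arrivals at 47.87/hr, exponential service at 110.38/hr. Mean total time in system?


W = 1/(μ−λ) = 1/(110.38 − 47.87) = 1/62.51 = 0.01600 hr

Final: 0.01600 hr


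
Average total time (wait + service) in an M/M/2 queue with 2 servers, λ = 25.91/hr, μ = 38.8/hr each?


a = 0.6678; ρ = 0.3339; P₀ = 0.499372
Lq = P₀·a^c·ρ/(c!(1−ρ)²) = 0.08379
Wq = Lq/λ = 0.08379/25.91 = 0.003234 hr
W = Wq + 1/μ = 0.003234 + 0.02577 = 0.02901 hr

Final: 0.02901 hr


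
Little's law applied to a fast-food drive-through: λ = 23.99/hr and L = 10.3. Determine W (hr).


W = L/λ = 10.3/23.99 = 0.4293 hr

Final: 0.4293 hr


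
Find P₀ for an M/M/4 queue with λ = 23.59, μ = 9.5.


a = λ/μ = 23.59/9.5 = 2.4832; ρ = a/c = 0.6208
Σ_{k=0}^{3} a^k/k! (terms k=0..3) = 1.00000 + 2.48316 + 3.08304 + 2.55189 = 9.11808
Tail: a^4/(4!(1−ρ)) = 38.02046/(24·0.3792) = 4.17759
P₀ = 1/(9.11808 + 4.17759) = 1/13.29567 = 0.075212

Final: 0.075212


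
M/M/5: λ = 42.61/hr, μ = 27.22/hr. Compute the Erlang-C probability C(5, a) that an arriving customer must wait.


a = λ/μ = 1.5654; ρ = a/5 = 0.3131
P₀ = 0.208587 (from M/M/c formula)
C(c,a) = [a^c/(c!(1−ρ))]·P₀ = [9.39977/(120·0.6869)]·0.208587
= 0.11403·0.208587 = 0.023786

Final: 0.023786


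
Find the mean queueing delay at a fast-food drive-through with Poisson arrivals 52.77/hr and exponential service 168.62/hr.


ρ = 52.77/168.62 = 0.3130
Wq = ρ/(μ−λ) = 0.3130/(168.62 − 52.77) = 0.3130/115.85 = 0.002701 hr

Final: 0.002701 hr


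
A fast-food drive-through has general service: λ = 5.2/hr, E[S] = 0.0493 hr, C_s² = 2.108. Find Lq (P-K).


ρ = λ·E[S] = 5.2·0.0493 = 0.2564
Lq = ρ²(1+C_s²)/(2(1−ρ)) = 0.06572·(1+2.108)/(2·0.7436)
= 0.06572·3.1080/1.4873 = 0.13734

Final: 0.13734


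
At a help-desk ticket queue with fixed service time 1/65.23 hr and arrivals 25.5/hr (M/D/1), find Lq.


ρ = 25.5/65.23 = 0.3909
M/D/1: Lq = ρ²/(2(1−ρ)) = 0.1528/(2·0.6091) = 0.12545

Final: 0.12545


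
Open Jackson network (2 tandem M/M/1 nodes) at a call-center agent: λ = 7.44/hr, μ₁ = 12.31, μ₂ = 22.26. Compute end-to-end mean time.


Each node sees arrival rate λ = 7.44/hr (tandem ⇒ throughput preserved).
W₁ = 1/(μ₁−λ) = 1/(12.31−7.44) = 0.20534 hr
W₂ = 1/(μ₂−λ) = 1/(22.26−7.44) = 0.06748 hr
W_total = W₁ + W₂ = 0.20534 + 0.06748 = 0.27282 hr

Final: 0.27282 hr


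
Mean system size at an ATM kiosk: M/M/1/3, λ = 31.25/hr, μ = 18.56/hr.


ρ = 31.25/18.56 = 1.6837
L = ρ[1 − (K+1)ρ^K + Kρ^(K+1)] / [(1−ρ)(1−ρ^(K+1))]
Numerator: 1.6837·(1 − 4·4.773272 + 3·8.036893) = 10.131993
Denominator: (-0.6837)·(-7.036893) = 4.811324
L = 10.131993/4.811324 = 2.1059

Final: 2.1059


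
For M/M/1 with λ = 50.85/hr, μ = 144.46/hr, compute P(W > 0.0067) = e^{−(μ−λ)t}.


W ~ Exponential(μ−λ) for M/M/1.
μ − λ = 144.46 − 50.85 = 93.6100
P(W > t) = e^{−(μ−λ)t} = e^{−0.6272} = 0.534092

Final: 0.534092


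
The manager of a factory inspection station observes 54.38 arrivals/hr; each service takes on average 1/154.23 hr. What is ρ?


ρ = λ/μ = 54.38/154.23 = 0.3526

Final: 0.3526


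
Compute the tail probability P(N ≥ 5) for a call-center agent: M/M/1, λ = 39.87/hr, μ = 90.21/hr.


ρ = 39.87/90.21 = 0.4420
P(N ≥ n) = ρ^n = 0.4420^5 = 0.016864

Final: 0.016864


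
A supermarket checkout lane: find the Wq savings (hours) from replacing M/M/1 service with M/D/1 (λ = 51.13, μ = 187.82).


ρ = 51.13/187.82 = 0.2722
Wq(M/M/1) = ρ/(μ−λ) = 0.2722/136.69 = 0.001992 hr
Wq(M/D/1) = ρ/(2(μ−λ)) = 0.0009958 hr
Savings = 0.001992 − 0.0009958 = 0.0009958 hr

Final: 0.0009958 hr


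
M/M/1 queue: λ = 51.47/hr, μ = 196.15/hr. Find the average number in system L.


ρ = λ/μ = 51.47/196.15 = 0.2624
L = ρ/(1−ρ) = 0.2624/(1 − 0.2624) = 0.2624/0.7376 = 0.3558

Final: 0.3558


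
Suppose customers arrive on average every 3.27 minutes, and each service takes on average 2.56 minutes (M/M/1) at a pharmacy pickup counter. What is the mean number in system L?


λ = 60/3.27 = 18.3486 /hr
μ = 60/2.56 = 23.4375 /hr
ρ = λ/μ = 18.3486/23.4375 = 0.7829
L = ρ/(1−ρ) = 0.7829/0.2171 = 3.6056

Final: 3.6056


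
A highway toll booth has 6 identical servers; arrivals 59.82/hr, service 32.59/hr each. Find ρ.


ρ = λ/(cμ) = 59.82/(6·32.59) = 59.82/195.54 = 0.3059

Final: 0.3059


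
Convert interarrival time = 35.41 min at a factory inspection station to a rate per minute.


λ = 1/(interarrival time) in consistent units.
1 minute = 1 min, so λ = 1/35.41 = 0.02824 per minute

Final: 0.02824 /min


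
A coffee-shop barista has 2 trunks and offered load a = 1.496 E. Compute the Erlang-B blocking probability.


B(c,a) = (a^c/c!) / Σ_{k=0}^{c} a^k/k!
a^2/2! = 1.119008
Σ terms (k=0..2): 1.00000 + 1.49600 + 1.11901 = 3.615008
B = 1.119008/3.615008 = 0.309545

Final: 0.309545


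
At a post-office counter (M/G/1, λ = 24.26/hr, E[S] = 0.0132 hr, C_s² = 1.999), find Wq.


ρ = λ·E[S] = 24.26·0.0132 = 0.3202
E[S²] = E[S]²(1+C_s²) = 0.0132²·(1+1.999) = 0.0005225
Wq = λ·E[S²]/(2(1−ρ)) = 24.26·0.0005225/(2·0.6798) = 0.009324 hr

Final: 0.009324 hr


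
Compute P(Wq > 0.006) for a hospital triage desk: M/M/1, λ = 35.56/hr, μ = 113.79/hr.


ρ = 35.56/113.79 = 0.3125
P(Wq > t) = ρ·e^{−(μ−λ)t} = 0.3125·e^{−0.4694}
= 0.3125·0.625390 = 0.195438

Final: 0.195438


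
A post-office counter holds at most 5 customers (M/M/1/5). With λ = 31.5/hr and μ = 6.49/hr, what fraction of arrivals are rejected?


ρ = λ/μ = 31.5/6.49 = 4.8536
P_K = (1−ρ)ρ^K/(1−ρ^(K+1)) = (-3.8536·2693.576317)/(1 − 13073.598458)
= -10380.022141/-13072.598458 = 0.794029

Final: 0.794029


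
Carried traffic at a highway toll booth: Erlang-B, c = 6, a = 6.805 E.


B(6,6.805) = 0.318999 (Erlang-B)
Carried load = a(1 − B) = 6.805·(1 − 0.318999) = 6.805·0.681001 = 4.6342 E

Final: 4.6342 Erlangs


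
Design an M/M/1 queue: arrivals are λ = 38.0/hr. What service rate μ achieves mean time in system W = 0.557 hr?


W = 1/(μ−λ) ⇒ μ − λ = 1/W = 1/0.557 = 1.7953
μ = λ + 1/W = 38.0 + 1.7953 = 39.7953 per hr

Final: 39.7953 /hr


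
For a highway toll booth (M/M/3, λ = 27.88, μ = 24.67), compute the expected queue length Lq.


a = λ/μ = 1.1301; ρ = a/3 = 0.3767
P₀ = 0.316993
Lq = P₀·a^c·ρ / (c!·(1−ρ)²) = 0.316993·1.44335·0.3767/(6·0.38850)
= 0.07394

Final: 0.07394


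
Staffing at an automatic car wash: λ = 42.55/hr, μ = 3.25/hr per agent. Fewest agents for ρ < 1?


Stability requires cμ > λ ⇔ c > λ/μ.
λ/μ = 42.55/3.25 = 13.0923
Minimum integer c = ⌊13.0923⌋ + 1 = 14
Check: 14·3.25 = 45.50 > 42.55, while 13·3.25 = 42.25 ≤ 42.55

Final: 14 servers


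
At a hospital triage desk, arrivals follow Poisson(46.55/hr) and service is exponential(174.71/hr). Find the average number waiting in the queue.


ρ = 46.55/174.71 = 0.2664
Lq = ρ²/(1−ρ) = 0.07099/0.7336 = 0.09678

Final: 0.09678


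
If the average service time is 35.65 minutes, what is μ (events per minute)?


μ = 1/(service time) in consistent units.
1 minute = 1 min, so μ = 1/35.65 = 0.02805 per minute

Final: 0.02805 /min


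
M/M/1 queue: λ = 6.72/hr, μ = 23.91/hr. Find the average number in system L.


ρ = λ/μ = 6.72/23.91 = 0.2811
L = ρ/(1−ρ) = 0.2811/(1 − 0.2811) = 0.2811/0.7189 = 0.3909

Final: 0.3909


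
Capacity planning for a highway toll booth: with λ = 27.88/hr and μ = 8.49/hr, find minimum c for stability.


Stability requires cμ > λ ⇔ c > λ/μ.
λ/μ = 27.88/8.49 = 3.2839
Minimum integer c = ⌊3.2839⌋ + 1 = 4
Check: 4·8.49 = 33.96 > 27.88, while 3·8.49 = 25.47 ≤ 27.88

Final: 4 servers


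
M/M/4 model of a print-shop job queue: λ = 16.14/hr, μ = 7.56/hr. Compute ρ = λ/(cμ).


ρ = λ/(cμ) = 16.14/(4·7.56) = 16.14/30.24 = 0.5337

Final: 0.5337
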